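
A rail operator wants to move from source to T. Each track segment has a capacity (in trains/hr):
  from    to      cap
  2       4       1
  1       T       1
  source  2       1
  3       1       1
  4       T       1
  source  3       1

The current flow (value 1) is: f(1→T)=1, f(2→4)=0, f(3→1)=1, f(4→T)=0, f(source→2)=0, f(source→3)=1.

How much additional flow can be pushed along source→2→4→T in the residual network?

1

Residual capacities along the path: source→2: 1, 2→4: 1, 4→T: 1.
Minimum is 1.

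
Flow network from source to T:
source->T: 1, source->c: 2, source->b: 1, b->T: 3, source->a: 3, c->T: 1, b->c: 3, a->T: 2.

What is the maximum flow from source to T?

5

Augment source->T: bottleneck 1. Total 1.
Augment source->a->T: bottleneck 2. Total 3.
Augment source->b->T: bottleneck 1. Total 4.
Augment source->c->T: bottleneck 1. Total 5.
No augmenting path remains in the residual graph.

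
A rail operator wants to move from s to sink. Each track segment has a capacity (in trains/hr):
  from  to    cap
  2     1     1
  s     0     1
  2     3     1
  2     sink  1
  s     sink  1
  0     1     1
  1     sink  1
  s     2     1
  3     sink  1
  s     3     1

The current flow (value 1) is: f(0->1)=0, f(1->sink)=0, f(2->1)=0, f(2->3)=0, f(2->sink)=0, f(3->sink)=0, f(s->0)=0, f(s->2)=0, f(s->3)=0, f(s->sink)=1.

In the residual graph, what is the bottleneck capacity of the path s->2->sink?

1

Residual capacities along the path: s->2: 1, 2->sink: 1.
Minimum is 1.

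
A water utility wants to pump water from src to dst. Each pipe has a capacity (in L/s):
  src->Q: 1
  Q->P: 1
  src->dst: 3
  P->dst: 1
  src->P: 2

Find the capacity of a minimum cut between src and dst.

4

Max flow = 4 (via 2 augmenting paths).
In the residual at optimum, the set reachable from src is {P, Q, src}.
Cut edges: src->dst (cap 3), P->dst (cap 1). Sum = 4.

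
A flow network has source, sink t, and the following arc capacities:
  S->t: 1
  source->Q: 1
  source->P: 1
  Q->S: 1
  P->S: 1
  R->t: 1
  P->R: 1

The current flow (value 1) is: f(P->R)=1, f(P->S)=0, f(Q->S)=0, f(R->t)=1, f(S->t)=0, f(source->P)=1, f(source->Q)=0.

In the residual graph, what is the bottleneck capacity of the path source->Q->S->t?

Residual capacities along the path: source->Q: 1, Q->S: 1, S->t: 1.
Minimum is 1.

1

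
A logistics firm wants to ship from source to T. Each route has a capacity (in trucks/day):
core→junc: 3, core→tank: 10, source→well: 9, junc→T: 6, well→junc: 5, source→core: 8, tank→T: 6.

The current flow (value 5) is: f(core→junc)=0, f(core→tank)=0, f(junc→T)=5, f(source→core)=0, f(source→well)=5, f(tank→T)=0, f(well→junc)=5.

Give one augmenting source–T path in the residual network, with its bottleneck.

Residual along source→core→junc→T: source→core: 8, core→junc: 3, junc→T: 1.
Bottleneck = min = 1.

source→core→junc→T, bottleneck 1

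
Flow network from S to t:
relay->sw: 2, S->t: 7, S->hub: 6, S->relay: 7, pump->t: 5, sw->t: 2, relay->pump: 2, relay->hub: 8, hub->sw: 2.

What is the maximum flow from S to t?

Augment S->t: bottleneck 7. Total 7.
Augment S->relay->pump->t: bottleneck 2. Total 9.
Augment S->relay->sw->t: bottleneck 2. Total 11.
No augmenting path remains in the residual graph.

11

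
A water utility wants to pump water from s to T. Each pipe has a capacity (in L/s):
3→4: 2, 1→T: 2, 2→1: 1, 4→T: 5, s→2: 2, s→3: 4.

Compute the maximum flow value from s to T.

3

Augment s→2→1→T: bottleneck 1. Total 1.
Augment s→3→4→T: bottleneck 2. Total 3.
No augmenting path remains in the residual graph.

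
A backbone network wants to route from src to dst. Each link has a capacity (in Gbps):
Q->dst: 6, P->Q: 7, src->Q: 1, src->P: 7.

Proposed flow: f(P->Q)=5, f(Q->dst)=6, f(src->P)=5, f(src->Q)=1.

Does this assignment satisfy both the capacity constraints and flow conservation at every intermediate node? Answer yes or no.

Yes

Every edge has 0 ≤ f(e) ≤ cap(e).
At each intermediate node, inflow equals outflow.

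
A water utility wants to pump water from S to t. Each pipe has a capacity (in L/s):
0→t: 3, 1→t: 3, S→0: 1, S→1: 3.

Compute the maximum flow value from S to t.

4

Augment S→1→t: bottleneck 3. Total 3.
Augment S→0→t: bottleneck 1. Total 4.
No augmenting path remains in the residual graph.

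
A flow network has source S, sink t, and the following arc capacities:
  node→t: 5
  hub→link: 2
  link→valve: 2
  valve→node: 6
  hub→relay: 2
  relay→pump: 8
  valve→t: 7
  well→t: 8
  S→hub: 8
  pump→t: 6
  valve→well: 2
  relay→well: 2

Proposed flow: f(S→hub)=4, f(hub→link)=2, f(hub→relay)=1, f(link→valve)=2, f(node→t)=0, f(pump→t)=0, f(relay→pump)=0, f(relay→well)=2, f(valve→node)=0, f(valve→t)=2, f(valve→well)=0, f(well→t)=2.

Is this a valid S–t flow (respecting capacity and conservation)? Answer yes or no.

Conservation fails at hub: inflow 4 ≠ outflow 3.

No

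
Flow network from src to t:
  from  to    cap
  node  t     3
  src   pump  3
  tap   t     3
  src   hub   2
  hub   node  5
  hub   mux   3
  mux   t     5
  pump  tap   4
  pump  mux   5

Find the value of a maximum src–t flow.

5

Augment src->hub->node->t: bottleneck 2. Total 2.
Augment src->pump->tap->t: bottleneck 3. Total 5.
No augmenting path remains in the residual graph.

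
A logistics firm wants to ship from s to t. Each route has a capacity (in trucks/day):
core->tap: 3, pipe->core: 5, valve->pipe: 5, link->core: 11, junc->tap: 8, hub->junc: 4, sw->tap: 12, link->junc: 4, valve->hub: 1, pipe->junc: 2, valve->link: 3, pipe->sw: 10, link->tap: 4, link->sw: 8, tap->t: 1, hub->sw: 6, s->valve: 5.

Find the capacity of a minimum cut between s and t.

Max flow = 1 (via 1 augmenting path).
In the residual at optimum, the set reachable from s is {core, hub, junc, link, pipe, s, sw, tap, valve}.
Cut edges: tap->t (cap 1). Sum = 1.

1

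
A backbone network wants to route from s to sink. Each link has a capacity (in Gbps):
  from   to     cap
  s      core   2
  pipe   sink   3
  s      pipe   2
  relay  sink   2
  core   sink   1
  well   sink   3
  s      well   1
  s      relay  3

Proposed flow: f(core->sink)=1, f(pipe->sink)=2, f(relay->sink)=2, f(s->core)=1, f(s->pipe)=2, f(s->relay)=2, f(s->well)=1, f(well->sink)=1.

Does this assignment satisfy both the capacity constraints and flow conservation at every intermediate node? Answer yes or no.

Yes

Every edge has 0 ≤ f(e) ≤ cap(e).
At each intermediate node, inflow equals outflow.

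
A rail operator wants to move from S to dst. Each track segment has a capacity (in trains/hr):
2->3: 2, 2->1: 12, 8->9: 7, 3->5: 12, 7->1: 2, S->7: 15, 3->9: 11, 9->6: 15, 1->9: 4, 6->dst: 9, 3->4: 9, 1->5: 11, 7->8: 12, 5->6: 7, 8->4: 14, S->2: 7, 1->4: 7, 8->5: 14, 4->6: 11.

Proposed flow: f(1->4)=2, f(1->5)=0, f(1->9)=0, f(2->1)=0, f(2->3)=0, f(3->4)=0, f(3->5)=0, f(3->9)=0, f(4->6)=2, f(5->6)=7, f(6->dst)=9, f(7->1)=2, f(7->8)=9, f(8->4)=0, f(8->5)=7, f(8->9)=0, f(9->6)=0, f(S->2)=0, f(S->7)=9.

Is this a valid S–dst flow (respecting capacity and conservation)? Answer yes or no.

Conservation fails at 7: inflow 9 ≠ outflow 11.

No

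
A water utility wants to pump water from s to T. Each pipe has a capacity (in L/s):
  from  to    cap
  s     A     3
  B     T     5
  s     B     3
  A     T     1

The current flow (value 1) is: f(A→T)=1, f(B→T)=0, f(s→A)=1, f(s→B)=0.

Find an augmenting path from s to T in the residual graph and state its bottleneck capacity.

s→B→T, bottleneck 3

Residual along s→B→T: s→B: 3, B→T: 5.
Bottleneck = min = 3.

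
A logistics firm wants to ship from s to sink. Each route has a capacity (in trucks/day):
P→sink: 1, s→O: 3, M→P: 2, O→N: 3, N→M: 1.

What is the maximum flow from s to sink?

1

Augment s→O→N→M→P→sink: bottleneck 1. Total 1.
No augmenting path remains in the residual graph.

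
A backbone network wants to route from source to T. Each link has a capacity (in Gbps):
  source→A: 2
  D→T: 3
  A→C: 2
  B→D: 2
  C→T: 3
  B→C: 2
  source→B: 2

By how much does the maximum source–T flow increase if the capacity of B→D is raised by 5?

0

Original max flow = 4.
Edge B→D does not cross the min cut (source side {source}), so extra capacity there cannot help.
New max flow = 4. Increase = 0.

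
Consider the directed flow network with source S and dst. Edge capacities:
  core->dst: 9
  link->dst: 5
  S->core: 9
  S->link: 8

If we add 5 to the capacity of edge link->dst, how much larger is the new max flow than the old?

3

Original max flow = 14.
After raising cap(link->dst), augmenting paths through that edge carry 3 more units.
New max flow = 17. Increase = 3.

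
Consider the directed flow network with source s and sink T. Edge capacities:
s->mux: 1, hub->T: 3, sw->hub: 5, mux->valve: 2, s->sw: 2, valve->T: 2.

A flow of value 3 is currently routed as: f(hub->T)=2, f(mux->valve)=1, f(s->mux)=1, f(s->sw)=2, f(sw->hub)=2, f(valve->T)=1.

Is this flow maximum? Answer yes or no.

Residual reachable from s: {s}; T is not reachable.
Saturated cut: s->mux, s->sw with total capacity 3 = current flow value. Flow is maximum.

Yes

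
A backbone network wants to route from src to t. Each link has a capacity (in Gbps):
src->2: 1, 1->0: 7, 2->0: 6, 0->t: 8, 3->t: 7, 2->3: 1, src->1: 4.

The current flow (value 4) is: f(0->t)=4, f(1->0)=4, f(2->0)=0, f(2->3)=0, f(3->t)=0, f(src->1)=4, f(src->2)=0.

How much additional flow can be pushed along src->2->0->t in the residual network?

Residual capacities along the path: src->2: 1, 2->0: 6, 0->t: 4.
Minimum is 1.

1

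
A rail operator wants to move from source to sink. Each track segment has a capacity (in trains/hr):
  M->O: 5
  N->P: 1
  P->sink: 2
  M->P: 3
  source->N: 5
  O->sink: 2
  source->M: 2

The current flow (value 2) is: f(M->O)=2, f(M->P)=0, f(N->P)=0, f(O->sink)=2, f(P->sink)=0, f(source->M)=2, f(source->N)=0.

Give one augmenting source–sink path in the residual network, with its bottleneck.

source->N->P->sink, bottleneck 1

Residual along source->N->P->sink: source->N: 5, N->P: 1, P->sink: 2.
Bottleneck = min = 1.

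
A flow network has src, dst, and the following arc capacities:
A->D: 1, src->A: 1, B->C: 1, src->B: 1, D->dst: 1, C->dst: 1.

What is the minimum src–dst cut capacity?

Max flow = 2 (via 2 augmenting paths).
In the residual at optimum, the set reachable from src is {src}.
Cut edges: src->B (cap 1), src->A (cap 1). Sum = 2.

2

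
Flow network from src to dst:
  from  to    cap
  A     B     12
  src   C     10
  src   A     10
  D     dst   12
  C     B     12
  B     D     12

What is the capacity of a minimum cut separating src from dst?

Max flow = 12 (via 2 augmenting paths).
In the residual at optimum, the set reachable from src is {A, B, C, src}.
Cut edges: B->D (cap 12). Sum = 12.

12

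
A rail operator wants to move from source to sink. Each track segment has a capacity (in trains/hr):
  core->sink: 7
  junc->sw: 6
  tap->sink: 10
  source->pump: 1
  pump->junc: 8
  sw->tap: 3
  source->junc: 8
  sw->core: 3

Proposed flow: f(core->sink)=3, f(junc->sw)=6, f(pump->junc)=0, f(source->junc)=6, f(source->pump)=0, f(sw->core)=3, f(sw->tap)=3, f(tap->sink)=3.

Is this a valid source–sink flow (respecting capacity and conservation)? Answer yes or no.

Yes

Every edge has 0 ≤ f(e) ≤ cap(e).
At each intermediate node, inflow equals outflow.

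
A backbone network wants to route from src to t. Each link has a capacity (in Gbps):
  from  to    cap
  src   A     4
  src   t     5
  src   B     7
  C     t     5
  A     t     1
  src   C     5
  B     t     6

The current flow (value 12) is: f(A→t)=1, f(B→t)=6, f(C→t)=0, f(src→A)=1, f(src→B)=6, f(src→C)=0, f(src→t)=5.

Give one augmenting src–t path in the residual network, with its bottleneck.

Residual along src→C→t: src→C: 5, C→t: 5.
Bottleneck = min = 5.

src→C→t, bottleneck 5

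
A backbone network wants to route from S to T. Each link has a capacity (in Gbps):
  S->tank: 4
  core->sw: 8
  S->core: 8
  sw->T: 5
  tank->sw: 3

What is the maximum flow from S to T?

5

Augment S->tank->sw->T: bottleneck 3. Total 3.
Augment S->core->sw->T: bottleneck 2. Total 5.
No augmenting path remains in the residual graph.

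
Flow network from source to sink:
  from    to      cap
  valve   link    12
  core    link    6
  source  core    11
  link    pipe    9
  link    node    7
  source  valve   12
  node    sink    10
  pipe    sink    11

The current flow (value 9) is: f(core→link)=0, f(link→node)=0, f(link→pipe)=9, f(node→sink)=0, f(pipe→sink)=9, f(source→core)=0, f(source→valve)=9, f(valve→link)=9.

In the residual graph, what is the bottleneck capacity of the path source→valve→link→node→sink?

Residual capacities along the path: source→valve: 3, valve→link: 3, link→node: 7, node→sink: 10.
Minimum is 3.

3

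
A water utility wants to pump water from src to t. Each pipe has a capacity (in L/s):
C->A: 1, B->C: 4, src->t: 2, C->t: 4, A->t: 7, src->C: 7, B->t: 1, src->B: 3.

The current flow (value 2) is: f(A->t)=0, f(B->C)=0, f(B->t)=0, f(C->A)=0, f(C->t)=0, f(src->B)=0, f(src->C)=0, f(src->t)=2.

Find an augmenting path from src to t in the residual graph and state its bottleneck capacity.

src->B->t, bottleneck 1

Residual along src->B->t: src->B: 3, B->t: 1.
Bottleneck = min = 1.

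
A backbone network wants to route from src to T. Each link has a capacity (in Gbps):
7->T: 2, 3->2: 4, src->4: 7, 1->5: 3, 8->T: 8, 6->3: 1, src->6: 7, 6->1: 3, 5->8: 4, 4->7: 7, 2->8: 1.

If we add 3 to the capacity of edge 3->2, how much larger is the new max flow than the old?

Original max flow = 6.
Edge 3->2 does not cross the min cut (source side {4, 6, 7, src}), so extra capacity there cannot help.
New max flow = 6. Increase = 0.

0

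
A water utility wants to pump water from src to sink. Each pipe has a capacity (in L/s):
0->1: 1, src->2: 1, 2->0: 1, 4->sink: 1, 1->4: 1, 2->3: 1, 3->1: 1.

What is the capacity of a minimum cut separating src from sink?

1

Max flow = 1 (via 1 augmenting path).
In the residual at optimum, the set reachable from src is {src}.
Cut edges: src->2 (cap 1). Sum = 1.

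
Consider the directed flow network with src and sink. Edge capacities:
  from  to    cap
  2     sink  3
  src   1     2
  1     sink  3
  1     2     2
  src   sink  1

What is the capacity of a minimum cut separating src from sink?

Max flow = 3 (via 2 augmenting paths).
In the residual at optimum, the set reachable from src is {src}.
Cut edges: src→1 (cap 2), src→sink (cap 1). Sum = 3.

3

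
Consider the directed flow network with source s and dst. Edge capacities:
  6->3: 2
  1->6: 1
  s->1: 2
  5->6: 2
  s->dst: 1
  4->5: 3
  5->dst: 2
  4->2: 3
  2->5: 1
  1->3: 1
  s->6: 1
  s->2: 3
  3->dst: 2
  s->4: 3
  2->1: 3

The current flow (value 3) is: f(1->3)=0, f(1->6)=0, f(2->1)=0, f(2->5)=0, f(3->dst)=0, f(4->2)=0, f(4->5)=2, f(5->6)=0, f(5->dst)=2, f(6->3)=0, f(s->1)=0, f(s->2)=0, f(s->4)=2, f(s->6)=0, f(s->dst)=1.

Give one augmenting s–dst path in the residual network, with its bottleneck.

Residual along s->1->3->dst: s->1: 2, 1->3: 1, 3->dst: 2.
Bottleneck = min = 1.

s->1->3->dst, bottleneck 1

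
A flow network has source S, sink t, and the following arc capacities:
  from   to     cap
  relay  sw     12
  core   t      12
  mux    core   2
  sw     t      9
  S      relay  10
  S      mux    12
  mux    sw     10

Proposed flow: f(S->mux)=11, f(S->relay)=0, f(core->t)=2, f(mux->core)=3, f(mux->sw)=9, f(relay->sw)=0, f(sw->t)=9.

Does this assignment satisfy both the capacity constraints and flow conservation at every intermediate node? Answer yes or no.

No

Capacity violated on mux->core: flow 3 > capacity 2.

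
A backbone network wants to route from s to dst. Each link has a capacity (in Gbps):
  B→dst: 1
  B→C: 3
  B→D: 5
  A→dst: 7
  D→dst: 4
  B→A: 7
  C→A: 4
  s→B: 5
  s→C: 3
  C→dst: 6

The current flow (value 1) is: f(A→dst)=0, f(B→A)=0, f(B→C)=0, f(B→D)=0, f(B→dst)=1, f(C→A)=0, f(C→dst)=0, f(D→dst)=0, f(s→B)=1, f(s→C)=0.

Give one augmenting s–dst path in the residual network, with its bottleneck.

s→C→dst, bottleneck 3

Residual along s→C→dst: s→C: 3, C→dst: 6.
Bottleneck = min = 3.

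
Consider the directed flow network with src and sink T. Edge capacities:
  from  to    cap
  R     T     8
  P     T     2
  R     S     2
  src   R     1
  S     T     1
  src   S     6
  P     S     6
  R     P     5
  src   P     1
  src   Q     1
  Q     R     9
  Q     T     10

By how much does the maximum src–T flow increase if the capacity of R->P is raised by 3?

0

Original max flow = 4.
Edge R->P does not cross the min cut (source side {S, src}), so extra capacity there cannot help.
New max flow = 4. Increase = 0.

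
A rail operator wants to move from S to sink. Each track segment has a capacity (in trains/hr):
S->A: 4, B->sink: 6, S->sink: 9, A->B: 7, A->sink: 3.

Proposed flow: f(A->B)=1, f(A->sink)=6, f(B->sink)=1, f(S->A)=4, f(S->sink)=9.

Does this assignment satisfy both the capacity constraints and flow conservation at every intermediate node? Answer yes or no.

Capacity violated on A->sink: flow 6 > capacity 3.

No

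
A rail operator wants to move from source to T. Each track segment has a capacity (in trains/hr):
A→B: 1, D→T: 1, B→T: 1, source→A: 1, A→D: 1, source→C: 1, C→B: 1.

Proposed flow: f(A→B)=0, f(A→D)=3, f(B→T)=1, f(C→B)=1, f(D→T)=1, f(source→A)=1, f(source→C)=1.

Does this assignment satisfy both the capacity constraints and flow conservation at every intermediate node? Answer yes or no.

Capacity violated on A→D: flow 3 > capacity 1.

No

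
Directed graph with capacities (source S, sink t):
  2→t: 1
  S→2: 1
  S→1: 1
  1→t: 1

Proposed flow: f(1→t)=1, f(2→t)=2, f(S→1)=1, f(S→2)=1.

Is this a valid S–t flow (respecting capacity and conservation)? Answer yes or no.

No

Capacity violated on 2→t: flow 2 > capacity 1.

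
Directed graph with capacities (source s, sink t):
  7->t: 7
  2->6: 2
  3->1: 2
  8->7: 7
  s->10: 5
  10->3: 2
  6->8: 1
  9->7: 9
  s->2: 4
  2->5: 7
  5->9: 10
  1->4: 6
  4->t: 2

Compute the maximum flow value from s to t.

Augment s->2->6->8->7->t: bottleneck 1. Total 1.
Augment s->2->5->9->7->t: bottleneck 3. Total 4.
Augment s->10->3->1->4->t: bottleneck 2. Total 6.
No augmenting path remains in the residual graph.

6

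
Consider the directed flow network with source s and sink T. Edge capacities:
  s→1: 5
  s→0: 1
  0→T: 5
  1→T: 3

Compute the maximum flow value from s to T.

4

Augment s→0→T: bottleneck 1. Total 1.
Augment s→1→T: bottleneck 3. Total 4.
No augmenting path remains in the residual graph.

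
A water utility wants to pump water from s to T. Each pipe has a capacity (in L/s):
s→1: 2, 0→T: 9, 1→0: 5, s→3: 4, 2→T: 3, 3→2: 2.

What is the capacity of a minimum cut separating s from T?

4

Max flow = 4 (via 2 augmenting paths).
In the residual at optimum, the set reachable from s is {3, s}.
Cut edges: 3→2 (cap 2), s→1 (cap 2). Sum = 4.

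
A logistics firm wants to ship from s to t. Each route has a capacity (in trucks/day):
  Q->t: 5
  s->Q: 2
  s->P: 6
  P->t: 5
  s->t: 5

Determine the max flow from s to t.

Augment s->t: bottleneck 5. Total 5.
Augment s->Q->t: bottleneck 2. Total 7.
Augment s->P->t: bottleneck 5. Total 12.
No augmenting path remains in the residual graph.

12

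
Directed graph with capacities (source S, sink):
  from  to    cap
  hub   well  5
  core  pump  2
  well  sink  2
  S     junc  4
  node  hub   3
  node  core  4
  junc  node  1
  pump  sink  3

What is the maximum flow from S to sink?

Augment S->junc->node->hub->well->sink: bottleneck 1. Total 1.
No augmenting path remains in the residual graph.

1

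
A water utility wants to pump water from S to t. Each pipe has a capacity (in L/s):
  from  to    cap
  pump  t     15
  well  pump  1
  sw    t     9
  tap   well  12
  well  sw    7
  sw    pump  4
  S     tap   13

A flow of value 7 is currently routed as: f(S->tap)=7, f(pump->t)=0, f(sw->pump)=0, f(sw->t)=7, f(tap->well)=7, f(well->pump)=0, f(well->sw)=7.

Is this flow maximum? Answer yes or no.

Residual path S->tap->well->pump->t has bottleneck 1 > 0.
Pushing 1 along it raises the flow to 8, so the given flow is not maximum.

No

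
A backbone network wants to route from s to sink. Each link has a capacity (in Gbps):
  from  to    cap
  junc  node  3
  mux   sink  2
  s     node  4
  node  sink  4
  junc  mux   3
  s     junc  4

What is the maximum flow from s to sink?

Augment s→node→sink: bottleneck 4. Total 4.
Augment s→junc→mux→sink: bottleneck 2. Total 6.
No augmenting path remains in the residual graph.

6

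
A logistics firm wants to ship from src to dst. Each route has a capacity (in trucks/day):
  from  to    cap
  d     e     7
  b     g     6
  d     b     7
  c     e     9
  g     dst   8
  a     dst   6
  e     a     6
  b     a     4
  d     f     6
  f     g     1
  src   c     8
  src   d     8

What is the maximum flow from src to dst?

Augment src→d→e→a→dst: bottleneck 6. Total 6.
Augment src→d→b→g→dst: bottleneck 2. Total 8.
Augment src→c→e→d→b→g→dst: bottleneck 4. Total 12.
Augment src→c→e→d→f→g→dst: bottleneck 1. Total 13.
No augmenting path remains in the residual graph.

13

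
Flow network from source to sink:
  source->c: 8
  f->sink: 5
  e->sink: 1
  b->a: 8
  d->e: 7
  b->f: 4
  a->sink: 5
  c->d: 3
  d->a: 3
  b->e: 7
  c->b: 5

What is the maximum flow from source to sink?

8

Augment source->c->d->e->sink: bottleneck 1. Total 1.
Augment source->c->d->a->sink: bottleneck 2. Total 3.
Augment source->c->b->a->sink: bottleneck 3. Total 6.
Augment source->c->b->f->sink: bottleneck 2. Total 8.
No augmenting path remains in the residual graph.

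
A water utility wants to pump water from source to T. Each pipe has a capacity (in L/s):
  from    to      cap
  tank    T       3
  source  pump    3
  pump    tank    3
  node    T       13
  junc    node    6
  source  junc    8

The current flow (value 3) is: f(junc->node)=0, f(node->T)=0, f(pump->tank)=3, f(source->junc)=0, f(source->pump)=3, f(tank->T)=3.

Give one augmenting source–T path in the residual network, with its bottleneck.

Residual along source->junc->node->T: source->junc: 8, junc->node: 6, node->T: 13.
Bottleneck = min = 6.

source->junc->node->T, bottleneck 6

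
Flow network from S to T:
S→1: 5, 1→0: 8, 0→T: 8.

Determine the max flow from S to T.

Augment S→1→0→T: bottleneck 5. Total 5.
No augmenting path remains in the residual graph.

5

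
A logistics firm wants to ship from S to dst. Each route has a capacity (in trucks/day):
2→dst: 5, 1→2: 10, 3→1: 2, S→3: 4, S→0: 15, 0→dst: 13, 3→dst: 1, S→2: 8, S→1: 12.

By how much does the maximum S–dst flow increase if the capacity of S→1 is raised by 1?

0

Original max flow = 19.
Edge S→1 does not cross the min cut (source side {0, 1, 2, 3, S}), so extra capacity there cannot help.
New max flow = 19. Increase = 0.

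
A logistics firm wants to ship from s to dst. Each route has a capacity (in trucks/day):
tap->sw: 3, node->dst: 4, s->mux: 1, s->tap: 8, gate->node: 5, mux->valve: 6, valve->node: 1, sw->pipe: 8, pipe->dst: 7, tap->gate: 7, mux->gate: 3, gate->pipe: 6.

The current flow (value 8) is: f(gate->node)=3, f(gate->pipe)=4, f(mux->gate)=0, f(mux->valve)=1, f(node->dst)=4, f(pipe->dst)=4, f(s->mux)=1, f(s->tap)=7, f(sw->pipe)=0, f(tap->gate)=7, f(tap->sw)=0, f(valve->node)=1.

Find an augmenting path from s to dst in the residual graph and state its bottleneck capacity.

Residual along s->tap->sw->pipe->dst: s->tap: 1, tap->sw: 3, sw->pipe: 8, pipe->dst: 3.
Bottleneck = min = 1.

s->tap->sw->pipe->dst, bottleneck 1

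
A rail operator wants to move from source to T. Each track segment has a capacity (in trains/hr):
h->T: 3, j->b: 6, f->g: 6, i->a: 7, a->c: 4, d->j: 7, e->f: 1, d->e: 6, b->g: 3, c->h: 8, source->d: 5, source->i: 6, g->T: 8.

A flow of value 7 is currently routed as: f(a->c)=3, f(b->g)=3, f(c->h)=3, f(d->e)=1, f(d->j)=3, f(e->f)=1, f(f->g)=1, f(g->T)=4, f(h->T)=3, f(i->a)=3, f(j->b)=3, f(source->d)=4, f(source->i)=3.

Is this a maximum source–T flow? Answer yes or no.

Residual reachable from source: {a, b, c, d, e, h, i, j, source}; T is not reachable.
Saturated cut: e->f, b->g, h->T with total capacity 7 = current flow value. Flow is maximum.

Yes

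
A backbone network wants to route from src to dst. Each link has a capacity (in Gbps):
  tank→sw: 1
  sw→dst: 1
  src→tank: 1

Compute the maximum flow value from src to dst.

Augment src→tank→sw→dst: bottleneck 1. Total 1.
No augmenting path remains in the residual graph.

1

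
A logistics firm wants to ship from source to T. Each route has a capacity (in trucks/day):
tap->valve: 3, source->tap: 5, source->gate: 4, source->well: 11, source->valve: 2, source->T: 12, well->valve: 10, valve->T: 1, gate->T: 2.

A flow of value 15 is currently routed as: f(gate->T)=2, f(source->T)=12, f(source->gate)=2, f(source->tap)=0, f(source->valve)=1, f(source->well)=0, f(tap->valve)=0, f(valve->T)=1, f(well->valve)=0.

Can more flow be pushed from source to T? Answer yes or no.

No

Residual reachable from source: {gate, source, tap, valve, well}; T is not reachable.
Saturated cut: source->T, valve->T, gate->T with total capacity 15 = current flow value. Flow is maximum.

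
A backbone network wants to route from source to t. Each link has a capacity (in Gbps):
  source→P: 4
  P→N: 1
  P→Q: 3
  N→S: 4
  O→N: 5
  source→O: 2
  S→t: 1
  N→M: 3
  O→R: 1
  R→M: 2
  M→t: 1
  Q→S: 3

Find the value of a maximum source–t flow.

Augment source→O→R→M→t: bottleneck 1. Total 1.
Augment source→O→N→S→t: bottleneck 1. Total 2.
No augmenting path remains in the residual graph.

2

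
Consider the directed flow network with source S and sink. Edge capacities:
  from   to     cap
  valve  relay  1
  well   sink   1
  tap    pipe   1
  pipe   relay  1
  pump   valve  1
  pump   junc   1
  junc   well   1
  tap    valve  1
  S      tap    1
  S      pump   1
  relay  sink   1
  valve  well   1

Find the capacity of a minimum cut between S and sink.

2

Max flow = 2 (via 2 augmenting paths).
In the residual at optimum, the set reachable from S is {S}.
Cut edges: S→pump (cap 1), S→tap (cap 1). Sum = 2.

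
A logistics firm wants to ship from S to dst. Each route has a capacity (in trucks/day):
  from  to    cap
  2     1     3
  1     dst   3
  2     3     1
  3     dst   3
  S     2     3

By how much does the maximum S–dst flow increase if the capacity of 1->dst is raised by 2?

0

Original max flow = 3.
Edge 1->dst does not cross the min cut (source side {S}), so extra capacity there cannot help.
New max flow = 3. Increase = 0.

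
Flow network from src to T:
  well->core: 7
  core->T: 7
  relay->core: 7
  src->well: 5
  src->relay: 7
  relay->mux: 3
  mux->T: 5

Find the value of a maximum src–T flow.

Augment src->relay->mux->T: bottleneck 3. Total 3.
Augment src->relay->core->T: bottleneck 4. Total 7.
Augment src->well->core->T: bottleneck 3. Total 10.
No augmenting path remains in the residual graph.

10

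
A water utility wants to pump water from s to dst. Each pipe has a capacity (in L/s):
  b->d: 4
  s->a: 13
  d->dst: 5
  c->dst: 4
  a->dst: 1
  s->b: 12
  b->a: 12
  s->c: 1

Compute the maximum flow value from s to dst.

6

Augment s->c->dst: bottleneck 1. Total 1.
Augment s->a->dst: bottleneck 1. Total 2.
Augment s->b->d->dst: bottleneck 4. Total 6.
No augmenting path remains in the residual graph.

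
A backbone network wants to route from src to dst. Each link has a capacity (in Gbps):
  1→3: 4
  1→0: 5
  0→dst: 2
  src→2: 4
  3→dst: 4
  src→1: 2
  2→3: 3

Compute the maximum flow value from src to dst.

Augment src→2→3→dst: bottleneck 3. Total 3.
Augment src→1→3→dst: bottleneck 1. Total 4.
Augment src→1→0→dst: bottleneck 1. Total 5.
No augmenting path remains in the residual graph.

5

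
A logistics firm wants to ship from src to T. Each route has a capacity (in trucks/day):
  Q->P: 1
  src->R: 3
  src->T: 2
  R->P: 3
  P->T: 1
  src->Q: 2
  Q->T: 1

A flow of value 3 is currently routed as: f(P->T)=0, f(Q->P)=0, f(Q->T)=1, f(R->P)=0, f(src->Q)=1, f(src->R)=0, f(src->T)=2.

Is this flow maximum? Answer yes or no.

No

Residual path src->Q->P->T has bottleneck 1 > 0.
Pushing 1 along it raises the flow to 4, so the given flow is not maximum.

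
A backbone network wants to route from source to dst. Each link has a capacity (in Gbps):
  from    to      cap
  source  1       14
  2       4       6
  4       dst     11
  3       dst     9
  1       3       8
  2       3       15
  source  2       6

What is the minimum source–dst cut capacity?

14

Max flow = 14 (via 3 augmenting paths).
In the residual at optimum, the set reachable from source is {1, source}.
Cut edges: source->2 (cap 6), 1->3 (cap 8). Sum = 14.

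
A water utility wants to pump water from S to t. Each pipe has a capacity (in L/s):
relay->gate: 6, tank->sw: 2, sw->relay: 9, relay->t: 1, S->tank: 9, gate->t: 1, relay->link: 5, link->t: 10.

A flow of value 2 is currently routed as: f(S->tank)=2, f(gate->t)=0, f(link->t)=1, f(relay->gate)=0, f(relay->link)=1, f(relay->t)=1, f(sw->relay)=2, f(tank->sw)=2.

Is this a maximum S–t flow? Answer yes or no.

Yes

Residual reachable from S: {S, tank}; t is not reachable.
Saturated cut: tank->sw with total capacity 2 = current flow value. Flow is maximum.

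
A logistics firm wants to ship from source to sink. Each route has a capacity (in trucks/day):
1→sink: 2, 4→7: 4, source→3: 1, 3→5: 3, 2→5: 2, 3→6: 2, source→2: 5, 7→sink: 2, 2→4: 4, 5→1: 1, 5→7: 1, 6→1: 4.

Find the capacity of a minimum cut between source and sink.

Max flow = 4 (via 3 augmenting paths).
In the residual at optimum, the set reachable from source is {2, 4, 5, 7, source}.
Cut edges: source→3 (cap 1), 5→1 (cap 1), 7→sink (cap 2). Sum = 4.

4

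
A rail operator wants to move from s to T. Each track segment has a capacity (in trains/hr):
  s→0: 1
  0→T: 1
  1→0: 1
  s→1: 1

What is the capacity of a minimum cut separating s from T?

Max flow = 1 (via 1 augmenting path).
In the residual at optimum, the set reachable from s is {0, 1, s}.
Cut edges: 0→T (cap 1). Sum = 1.

1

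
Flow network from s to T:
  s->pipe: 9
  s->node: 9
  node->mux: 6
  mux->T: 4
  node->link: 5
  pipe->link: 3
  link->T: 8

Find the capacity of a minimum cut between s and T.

12

Max flow = 12 (via 3 augmenting paths).
In the residual at optimum, the set reachable from s is {pipe, s}.
Cut edges: s->node (cap 9), pipe->link (cap 3). Sum = 12.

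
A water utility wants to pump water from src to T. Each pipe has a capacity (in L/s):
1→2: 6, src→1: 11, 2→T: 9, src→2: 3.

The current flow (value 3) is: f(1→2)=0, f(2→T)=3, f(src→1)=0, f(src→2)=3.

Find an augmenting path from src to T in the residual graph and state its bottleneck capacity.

Residual along src→1→2→T: src→1: 11, 1→2: 6, 2→T: 6.
Bottleneck = min = 6.

src→1→2→T, bottleneck 6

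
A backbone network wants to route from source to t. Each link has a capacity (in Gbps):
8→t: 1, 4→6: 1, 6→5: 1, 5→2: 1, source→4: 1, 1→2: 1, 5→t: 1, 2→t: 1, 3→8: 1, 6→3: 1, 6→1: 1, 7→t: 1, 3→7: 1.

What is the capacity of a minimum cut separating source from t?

1

Max flow = 1 (via 1 augmenting path).
In the residual at optimum, the set reachable from source is {source}.
Cut edges: source→4 (cap 1). Sum = 1.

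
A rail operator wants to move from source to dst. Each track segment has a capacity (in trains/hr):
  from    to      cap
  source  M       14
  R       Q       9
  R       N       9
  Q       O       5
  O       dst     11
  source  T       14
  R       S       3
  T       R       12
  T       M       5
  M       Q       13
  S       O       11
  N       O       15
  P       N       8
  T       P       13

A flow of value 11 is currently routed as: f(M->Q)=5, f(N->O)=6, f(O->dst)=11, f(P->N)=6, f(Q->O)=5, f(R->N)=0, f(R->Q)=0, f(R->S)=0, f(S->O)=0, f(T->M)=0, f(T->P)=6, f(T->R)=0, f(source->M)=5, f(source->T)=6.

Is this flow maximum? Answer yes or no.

Residual reachable from source: {M, N, O, P, Q, R, S, T, source}; dst is not reachable.
Saturated cut: O->dst with total capacity 11 = current flow value. Flow is maximum.

Yes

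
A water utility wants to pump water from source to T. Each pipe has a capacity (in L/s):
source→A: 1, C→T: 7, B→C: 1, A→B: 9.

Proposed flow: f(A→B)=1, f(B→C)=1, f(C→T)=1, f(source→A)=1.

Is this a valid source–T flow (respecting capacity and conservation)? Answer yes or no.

Yes

Every edge has 0 ≤ f(e) ≤ cap(e).
At each intermediate node, inflow equals outflow.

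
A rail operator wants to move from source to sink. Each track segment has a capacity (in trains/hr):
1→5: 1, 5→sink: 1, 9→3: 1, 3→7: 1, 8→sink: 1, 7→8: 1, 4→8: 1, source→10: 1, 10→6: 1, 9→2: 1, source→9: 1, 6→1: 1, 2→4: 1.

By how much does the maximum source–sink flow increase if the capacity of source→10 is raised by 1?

0

Original max flow = 2.
Even with extra capacity on source→10, another cut of capacity 2 remains binding.
New max flow = 2. Increase = 0.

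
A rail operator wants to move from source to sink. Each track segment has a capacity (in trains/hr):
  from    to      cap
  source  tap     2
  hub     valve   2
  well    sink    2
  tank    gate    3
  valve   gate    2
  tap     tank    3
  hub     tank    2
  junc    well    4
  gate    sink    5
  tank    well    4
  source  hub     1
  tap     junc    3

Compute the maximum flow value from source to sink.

Augment source->tap->junc->well->sink: bottleneck 2. Total 2.
Augment source->hub->tank->gate->sink: bottleneck 1. Total 3.
No augmenting path remains in the residual graph.

3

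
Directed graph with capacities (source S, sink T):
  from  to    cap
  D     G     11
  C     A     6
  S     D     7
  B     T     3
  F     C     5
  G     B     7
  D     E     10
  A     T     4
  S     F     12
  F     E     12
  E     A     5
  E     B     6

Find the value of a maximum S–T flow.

Augment S->F->C->A->T: bottleneck 4. Total 4.
Augment S->F->E->B->T: bottleneck 3. Total 7.
No augmenting path remains in the residual graph.

7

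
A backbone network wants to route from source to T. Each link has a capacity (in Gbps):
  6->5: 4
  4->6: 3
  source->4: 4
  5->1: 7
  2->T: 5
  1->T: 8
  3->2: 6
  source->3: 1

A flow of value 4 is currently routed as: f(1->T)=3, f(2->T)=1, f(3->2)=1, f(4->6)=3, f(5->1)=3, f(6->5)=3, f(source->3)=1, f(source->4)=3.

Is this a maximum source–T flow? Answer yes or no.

Yes

Residual reachable from source: {4, source}; T is not reachable.
Saturated cut: 4->6, source->3 with total capacity 4 = current flow value. Flow is maximum.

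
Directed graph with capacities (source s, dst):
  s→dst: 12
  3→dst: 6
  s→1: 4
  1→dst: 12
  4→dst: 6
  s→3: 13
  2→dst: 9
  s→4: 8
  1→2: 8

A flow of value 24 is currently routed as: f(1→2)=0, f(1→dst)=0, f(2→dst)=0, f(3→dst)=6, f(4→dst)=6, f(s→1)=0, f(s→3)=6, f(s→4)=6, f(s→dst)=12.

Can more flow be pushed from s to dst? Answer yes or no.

Residual path s→1→dst has bottleneck 4 > 0.
Pushing 4 along it raises the flow to 28, so the given flow is not maximum.

Yes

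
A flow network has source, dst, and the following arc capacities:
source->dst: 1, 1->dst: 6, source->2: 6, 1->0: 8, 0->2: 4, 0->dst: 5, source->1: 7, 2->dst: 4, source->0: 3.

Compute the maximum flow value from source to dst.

Augment source->dst: bottleneck 1. Total 1.
Augment source->1->dst: bottleneck 6. Total 7.
Augment source->0->dst: bottleneck 3. Total 10.
Augment source->2->dst: bottleneck 4. Total 14.
Augment source->1->0->dst: bottleneck 1. Total 15.
No augmenting path remains in the residual graph.

15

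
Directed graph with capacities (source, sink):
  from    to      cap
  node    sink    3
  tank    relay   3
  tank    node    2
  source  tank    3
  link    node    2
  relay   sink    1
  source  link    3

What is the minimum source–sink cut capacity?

Max flow = 4 (via 3 augmenting paths).
In the residual at optimum, the set reachable from source is {link, node, relay, source, tank}.
Cut edges: relay→sink (cap 1), node→sink (cap 3). Sum = 4.

4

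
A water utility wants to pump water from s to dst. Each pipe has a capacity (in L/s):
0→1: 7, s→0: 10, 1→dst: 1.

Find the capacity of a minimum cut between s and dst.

1

Max flow = 1 (via 1 augmenting path).
In the residual at optimum, the set reachable from s is {0, 1, s}.
Cut edges: 1→dst (cap 1). Sum = 1.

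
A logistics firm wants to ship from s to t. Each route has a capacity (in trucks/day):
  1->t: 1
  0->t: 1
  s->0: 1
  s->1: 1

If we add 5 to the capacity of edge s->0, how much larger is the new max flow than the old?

Original max flow = 2.
Even with extra capacity on s->0, another cut of capacity 2 remains binding.
New max flow = 2. Increase = 0.

0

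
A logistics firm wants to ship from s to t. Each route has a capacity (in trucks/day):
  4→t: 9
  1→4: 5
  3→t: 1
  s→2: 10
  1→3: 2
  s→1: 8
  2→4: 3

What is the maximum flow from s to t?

9

Augment s→1→3→t: bottleneck 1. Total 1.
Augment s→1→4→t: bottleneck 5. Total 6.
Augment s→2→4→t: bottleneck 3. Total 9.
No augmenting path remains in the residual graph.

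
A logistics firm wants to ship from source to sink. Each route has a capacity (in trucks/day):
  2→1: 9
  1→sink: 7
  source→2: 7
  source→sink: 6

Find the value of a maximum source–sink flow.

Augment source→sink: bottleneck 6. Total 6.
Augment source→2→1→sink: bottleneck 7. Total 13.
No augmenting path remains in the residual graph.

13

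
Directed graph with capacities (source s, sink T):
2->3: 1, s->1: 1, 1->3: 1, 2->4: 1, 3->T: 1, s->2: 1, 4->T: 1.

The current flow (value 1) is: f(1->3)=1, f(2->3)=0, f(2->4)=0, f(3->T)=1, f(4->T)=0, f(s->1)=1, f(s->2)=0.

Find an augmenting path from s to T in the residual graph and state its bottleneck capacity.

Residual along s->2->4->T: s->2: 1, 2->4: 1, 4->T: 1.
Bottleneck = min = 1.

s->2->4->T, bottleneck 1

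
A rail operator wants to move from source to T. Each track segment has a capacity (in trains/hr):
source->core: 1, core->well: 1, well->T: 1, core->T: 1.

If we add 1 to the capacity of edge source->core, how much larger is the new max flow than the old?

1

Original max flow = 1.
After raising cap(source->core), augmenting paths through that edge carry 1 more unit.
New max flow = 2. Increase = 1.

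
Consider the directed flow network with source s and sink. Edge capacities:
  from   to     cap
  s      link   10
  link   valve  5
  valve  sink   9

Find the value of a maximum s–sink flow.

5

Augment s->link->valve->sink: bottleneck 5. Total 5.
No augmenting path remains in the residual graph.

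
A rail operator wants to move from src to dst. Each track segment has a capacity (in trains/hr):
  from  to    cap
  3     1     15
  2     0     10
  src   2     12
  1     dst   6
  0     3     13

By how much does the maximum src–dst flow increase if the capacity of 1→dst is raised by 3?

3

Original max flow = 6.
After raising cap(1→dst), augmenting paths through that edge carry 3 more units.
New max flow = 9. Increase = 3.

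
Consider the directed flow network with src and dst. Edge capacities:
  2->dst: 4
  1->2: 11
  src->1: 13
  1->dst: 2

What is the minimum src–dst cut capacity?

6

Max flow = 6 (via 2 augmenting paths).
In the residual at optimum, the set reachable from src is {1, 2, src}.
Cut edges: 1->dst (cap 2), 2->dst (cap 4). Sum = 6.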